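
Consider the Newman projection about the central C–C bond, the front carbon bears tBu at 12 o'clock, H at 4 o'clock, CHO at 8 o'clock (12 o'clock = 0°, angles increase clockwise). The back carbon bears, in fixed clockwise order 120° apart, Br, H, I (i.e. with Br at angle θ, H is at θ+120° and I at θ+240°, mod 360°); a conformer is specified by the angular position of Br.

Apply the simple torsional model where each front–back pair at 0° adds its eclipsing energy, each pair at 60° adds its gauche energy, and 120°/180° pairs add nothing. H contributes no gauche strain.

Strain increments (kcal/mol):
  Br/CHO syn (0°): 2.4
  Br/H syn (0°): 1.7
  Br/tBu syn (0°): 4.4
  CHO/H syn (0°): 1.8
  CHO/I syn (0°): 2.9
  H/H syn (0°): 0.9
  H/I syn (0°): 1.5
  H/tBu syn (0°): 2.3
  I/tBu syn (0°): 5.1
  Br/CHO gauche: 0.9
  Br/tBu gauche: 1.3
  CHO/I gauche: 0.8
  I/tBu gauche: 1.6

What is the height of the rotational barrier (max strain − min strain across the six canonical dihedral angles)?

Br at 0° is eclipsed. tBu at 0° is eclipsed with Br at 0° (4.4); H at 120° is eclipsed with H at 120° (0.9); CHO at 240° is eclipsed with I at 240° (2.9). Total 8.2 kcal/mol.
Br at 60° is staggered. tBu at 0° is gauche with Br at 60° (1.3); tBu at 0° is gauche with I at 300° (1.6); CHO at 240° is gauche with I at 300° (0.8). Total 3.7 kcal/mol.
Br at 120° is eclipsed. tBu at 0° is eclipsed with I at 0° (5.1); H at 120° is eclipsed with Br at 120° (1.7); CHO at 240° is eclipsed with H at 240° (1.8). Total 8.6 kcal/mol.
Br at 180° is staggered. tBu at 0° is gauche with I at 60° (1.6); CHO at 240° is gauche with Br at 180° (0.9). Total 2.5 kcal/mol.
Br at 240° is eclipsed. tBu at 0° is eclipsed with H at 0° (2.3); H at 120° is eclipsed with I at 120° (1.5); CHO at 240° is eclipsed with Br at 240° (2.4). Total 6.2 kcal/mol.
Br at 300° is staggered. tBu at 0° is gauche with Br at 300° (1.3); CHO at 240° is gauche with Br at 300° (0.9); CHO at 240° is gauche with I at 180° (0.8). Total 3.0 kcal/mol.
Max at 120° (8.6 kcal/mol), min at 180° (2.5 kcal/mol); barrier = 6.1 kcal/mol.

6.1 kcal/mol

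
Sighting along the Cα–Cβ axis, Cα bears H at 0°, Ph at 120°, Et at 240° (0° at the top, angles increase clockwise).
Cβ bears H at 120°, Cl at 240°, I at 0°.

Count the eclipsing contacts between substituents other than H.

Non-H eclipsing pairs: Et(240°)/Cl(240°) — 1 interaction.

1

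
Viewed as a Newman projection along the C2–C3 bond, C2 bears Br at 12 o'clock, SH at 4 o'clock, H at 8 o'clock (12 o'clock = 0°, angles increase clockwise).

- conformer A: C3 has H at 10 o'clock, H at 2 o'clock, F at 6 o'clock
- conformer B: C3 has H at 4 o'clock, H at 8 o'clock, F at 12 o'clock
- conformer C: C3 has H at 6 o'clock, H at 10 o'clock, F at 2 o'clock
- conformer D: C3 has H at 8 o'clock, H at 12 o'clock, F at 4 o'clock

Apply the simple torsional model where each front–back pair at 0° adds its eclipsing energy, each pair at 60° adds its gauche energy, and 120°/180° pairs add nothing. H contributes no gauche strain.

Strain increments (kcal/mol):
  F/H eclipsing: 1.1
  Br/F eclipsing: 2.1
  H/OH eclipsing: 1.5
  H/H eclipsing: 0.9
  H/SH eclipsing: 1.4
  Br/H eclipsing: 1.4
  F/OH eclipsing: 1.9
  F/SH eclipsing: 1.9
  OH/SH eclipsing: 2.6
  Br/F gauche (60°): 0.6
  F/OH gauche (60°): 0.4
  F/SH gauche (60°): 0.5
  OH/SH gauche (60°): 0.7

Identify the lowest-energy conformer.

A (staggered): SH–F gauche; 0.5 = 0.5 kcal/mol.
B (eclipsed): Br–F eclipsed, SH–H eclipsed, H–H eclipsed; 2.1 + 1.4 + 0.9 = 4.4 kcal/mol.
C (staggered): Br–F gauche, SH–F gauche; 0.6 + 0.5 = 1.1 kcal/mol.
D (eclipsed): Br–H eclipsed, SH–F eclipsed, H–H eclipsed; 1.4 + 1.9 + 0.9 = 4.2 kcal/mol.
A has the lowest total (0.5 kcal/mol).

A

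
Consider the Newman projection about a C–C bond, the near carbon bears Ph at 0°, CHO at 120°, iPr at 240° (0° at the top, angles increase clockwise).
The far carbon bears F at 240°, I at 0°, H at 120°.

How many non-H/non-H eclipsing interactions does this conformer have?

2

Non-H eclipsing pairs: Ph(0°)/I(0°); iPr(240°)/F(240°) — 2 interactions.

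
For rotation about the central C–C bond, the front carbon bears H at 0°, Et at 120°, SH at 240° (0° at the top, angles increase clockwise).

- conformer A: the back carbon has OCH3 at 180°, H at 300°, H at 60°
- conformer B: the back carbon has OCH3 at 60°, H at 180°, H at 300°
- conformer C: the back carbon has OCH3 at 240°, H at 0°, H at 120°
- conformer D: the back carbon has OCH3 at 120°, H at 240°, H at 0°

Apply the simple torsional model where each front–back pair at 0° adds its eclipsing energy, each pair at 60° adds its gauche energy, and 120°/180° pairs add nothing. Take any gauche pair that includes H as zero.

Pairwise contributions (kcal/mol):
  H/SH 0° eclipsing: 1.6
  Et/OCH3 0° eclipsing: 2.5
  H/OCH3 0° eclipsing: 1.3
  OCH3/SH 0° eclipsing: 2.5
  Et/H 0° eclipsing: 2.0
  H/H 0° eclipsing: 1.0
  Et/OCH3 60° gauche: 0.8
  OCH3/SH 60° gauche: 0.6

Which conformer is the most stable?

B

A (staggered): Et–OCH3 gauche, SH–OCH3 gauche; 0.8 + 0.6 = 1.4 kcal/mol.
B (staggered): Et–OCH3 gauche; 0.8 = 0.8 kcal/mol.
C (eclipsed): H–H eclipsed, Et–H eclipsed, SH–OCH3 eclipsed; 1.0 + 2.0 + 2.5 = 5.5 kcal/mol.
D (eclipsed): H–H eclipsed, Et–OCH3 eclipsed, SH–H eclipsed; 1.0 + 2.5 + 1.6 = 5.1 kcal/mol.
B has the lowest total (0.8 kcal/mol).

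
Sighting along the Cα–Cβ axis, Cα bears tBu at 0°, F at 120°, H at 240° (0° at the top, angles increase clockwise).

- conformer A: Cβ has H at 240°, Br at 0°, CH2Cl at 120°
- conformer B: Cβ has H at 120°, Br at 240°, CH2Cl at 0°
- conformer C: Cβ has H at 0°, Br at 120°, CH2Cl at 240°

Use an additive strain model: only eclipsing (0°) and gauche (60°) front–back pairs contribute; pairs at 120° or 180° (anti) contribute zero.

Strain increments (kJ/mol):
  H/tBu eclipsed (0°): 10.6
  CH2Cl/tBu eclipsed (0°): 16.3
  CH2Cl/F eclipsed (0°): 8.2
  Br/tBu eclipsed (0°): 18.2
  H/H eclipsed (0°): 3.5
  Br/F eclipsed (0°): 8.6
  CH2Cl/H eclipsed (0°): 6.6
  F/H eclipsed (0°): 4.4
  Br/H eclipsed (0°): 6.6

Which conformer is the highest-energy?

A is eclipsed. tBu at 0° is eclipsed with Br at 0° (18.2); F at 120° is eclipsed with CH2Cl at 120° (8.2); H at 240° is eclipsed with H at 240° (3.5). Total 29.9 kJ/mol.
B is eclipsed. tBu at 0° is eclipsed with CH2Cl at 0° (16.3); F at 120° is eclipsed with H at 120° (4.4); H at 240° is eclipsed with Br at 240° (6.6). Total 27.3 kJ/mol.
C is eclipsed. tBu at 0° is eclipsed with H at 0° (10.6); F at 120° is eclipsed with Br at 120° (8.6); H at 240° is eclipsed with CH2Cl at 240° (6.6). Total 25.8 kJ/mol.
A has the highest total (29.9 kJ/mol).

A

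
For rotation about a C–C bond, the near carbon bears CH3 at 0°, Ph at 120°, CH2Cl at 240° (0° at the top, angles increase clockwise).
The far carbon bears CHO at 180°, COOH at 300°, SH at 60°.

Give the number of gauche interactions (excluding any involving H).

6

Non-H gauche pairs: CH3(0°)/COOH(300°); CH3(0°)/SH(60°); Ph(120°)/CHO(180°); Ph(120°)/SH(60°); CH2Cl(240°)/CHO(180°); CH2Cl(240°)/COOH(300°) — 6 interactions.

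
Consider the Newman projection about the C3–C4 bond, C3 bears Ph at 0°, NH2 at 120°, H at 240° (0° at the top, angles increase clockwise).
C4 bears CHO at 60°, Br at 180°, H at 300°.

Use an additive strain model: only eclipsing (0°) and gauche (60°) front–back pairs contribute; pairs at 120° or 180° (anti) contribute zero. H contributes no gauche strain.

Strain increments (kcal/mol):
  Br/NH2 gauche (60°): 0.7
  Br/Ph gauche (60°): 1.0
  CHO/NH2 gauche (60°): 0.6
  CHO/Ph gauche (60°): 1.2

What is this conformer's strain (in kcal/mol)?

2.5 kcal/mol

This conformer (staggered): Ph(0°)/CHO(60°) gauche 1.2; NH2(120°)/CHO(60°) gauche 0.6; NH2(120°)/Br(180°) gauche 0.7 → 2.5 kcal/mol.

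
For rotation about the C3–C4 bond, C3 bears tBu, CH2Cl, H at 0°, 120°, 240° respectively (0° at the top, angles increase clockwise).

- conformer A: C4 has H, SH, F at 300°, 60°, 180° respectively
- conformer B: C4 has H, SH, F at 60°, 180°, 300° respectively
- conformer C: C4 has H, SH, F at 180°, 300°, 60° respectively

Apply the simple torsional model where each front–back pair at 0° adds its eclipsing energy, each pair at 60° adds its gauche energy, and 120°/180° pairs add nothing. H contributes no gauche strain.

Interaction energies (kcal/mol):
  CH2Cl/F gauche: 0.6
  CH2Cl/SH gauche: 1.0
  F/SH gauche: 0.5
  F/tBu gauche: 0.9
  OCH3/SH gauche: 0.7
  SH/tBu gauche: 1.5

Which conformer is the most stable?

A (staggered): tBu(0°)/SH(60°) gauche 1.5; CH2Cl(120°)/SH(60°) gauche 1.0; CH2Cl(120°)/F(180°) gauche 0.6 → 3.1 kcal/mol.
B (staggered): tBu(0°)/F(300°) gauche 0.9; CH2Cl(120°)/SH(180°) gauche 1.0 → 1.9 kcal/mol.
C (staggered): tBu(0°)/SH(300°) gauche 1.5; tBu(0°)/F(60°) gauche 0.9; CH2Cl(120°)/F(60°) gauche 0.6 → 3.0 kcal/mol.
B has the lowest total (1.9 kcal/mol).

B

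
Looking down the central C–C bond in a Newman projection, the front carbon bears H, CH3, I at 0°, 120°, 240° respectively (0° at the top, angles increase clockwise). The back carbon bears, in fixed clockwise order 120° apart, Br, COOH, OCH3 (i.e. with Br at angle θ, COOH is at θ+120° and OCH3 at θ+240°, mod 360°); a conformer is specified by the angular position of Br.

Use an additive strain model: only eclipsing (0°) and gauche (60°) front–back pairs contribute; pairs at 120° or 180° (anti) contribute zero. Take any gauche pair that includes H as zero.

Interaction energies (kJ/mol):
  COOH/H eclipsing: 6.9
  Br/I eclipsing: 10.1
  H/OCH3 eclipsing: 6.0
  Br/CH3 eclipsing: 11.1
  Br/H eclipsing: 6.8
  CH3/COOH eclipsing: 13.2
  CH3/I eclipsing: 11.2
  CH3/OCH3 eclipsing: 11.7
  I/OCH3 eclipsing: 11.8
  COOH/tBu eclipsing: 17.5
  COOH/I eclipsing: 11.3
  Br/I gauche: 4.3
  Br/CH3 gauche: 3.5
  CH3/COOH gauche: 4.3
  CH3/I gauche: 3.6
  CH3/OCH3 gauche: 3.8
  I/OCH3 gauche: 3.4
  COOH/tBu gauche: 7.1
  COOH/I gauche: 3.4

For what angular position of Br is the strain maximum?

Br at 0° (eclipsed): H(0°)/Br(0°) eclipsed 6.8; CH3(120°)/COOH(120°) eclipsed 13.2; I(240°)/OCH3(240°) eclipsed 11.8 → 31.8 kJ/mol.
Br at 60° (staggered): CH3(120°)/Br(60°) gauche 3.5; CH3(120°)/COOH(180°) gauche 4.3; I(240°)/COOH(180°) gauche 3.4; I(240°)/OCH3(300°) gauche 3.4 → 14.6 kJ/mol.
Br at 120° (eclipsed): H(0°)/OCH3(0°) eclipsed 6.0; CH3(120°)/Br(120°) eclipsed 11.1; I(240°)/COOH(240°) eclipsed 11.3 → 28.4 kJ/mol.
Br at 180° (staggered): CH3(120°)/Br(180°) gauche 3.5; CH3(120°)/OCH3(60°) gauche 3.8; I(240°)/Br(180°) gauche 4.3; I(240°)/COOH(300°) gauche 3.4 → 15.0 kJ/mol.
Br at 240° (eclipsed): H(0°)/COOH(0°) eclipsed 6.9; CH3(120°)/OCH3(120°) eclipsed 11.7; I(240°)/Br(240°) eclipsed 10.1 → 28.7 kJ/mol.
Br at 300° (staggered): CH3(120°)/COOH(60°) gauche 4.3; CH3(120°)/OCH3(180°) gauche 3.8; I(240°)/Br(300°) gauche 4.3; I(240°)/OCH3(180°) gauche 3.4 → 15.8 kJ/mol.
The maximum (31.8 kJ/mol) occurs with Br at 0°.

0°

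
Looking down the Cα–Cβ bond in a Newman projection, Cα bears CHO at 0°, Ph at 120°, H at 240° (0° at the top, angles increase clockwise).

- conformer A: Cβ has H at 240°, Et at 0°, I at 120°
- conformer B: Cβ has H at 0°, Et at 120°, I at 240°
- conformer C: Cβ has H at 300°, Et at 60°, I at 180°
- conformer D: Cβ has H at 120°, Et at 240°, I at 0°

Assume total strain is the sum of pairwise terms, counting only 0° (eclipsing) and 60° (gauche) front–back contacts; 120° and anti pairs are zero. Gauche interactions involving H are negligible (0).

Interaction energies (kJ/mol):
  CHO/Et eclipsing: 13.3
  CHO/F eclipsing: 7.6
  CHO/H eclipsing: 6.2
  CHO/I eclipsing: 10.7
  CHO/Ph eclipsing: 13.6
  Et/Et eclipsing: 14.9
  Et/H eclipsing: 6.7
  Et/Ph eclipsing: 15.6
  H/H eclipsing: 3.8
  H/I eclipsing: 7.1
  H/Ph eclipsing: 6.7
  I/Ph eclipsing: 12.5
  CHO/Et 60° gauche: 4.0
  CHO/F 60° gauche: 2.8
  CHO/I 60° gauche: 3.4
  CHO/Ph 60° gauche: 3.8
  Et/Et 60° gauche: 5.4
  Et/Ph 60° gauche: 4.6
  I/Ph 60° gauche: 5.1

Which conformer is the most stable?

C

A (eclipsed): CHO–Et eclipsed, Ph–I eclipsed, H–H eclipsed; 13.3 + 12.5 + 3.8 = 29.6 kJ/mol.
B (eclipsed): CHO–H eclipsed, Ph–Et eclipsed, H–I eclipsed; 6.2 + 15.6 + 7.1 = 28.9 kJ/mol.
C (staggered): CHO–Et gauche, Ph–Et gauche, Ph–I gauche; 4.0 + 4.6 + 5.1 = 13.7 kJ/mol.
D (eclipsed): CHO–I eclipsed, Ph–H eclipsed, H–Et eclipsed; 10.7 + 6.7 + 6.7 = 24.1 kJ/mol.
C has the lowest total (13.7 kJ/mol).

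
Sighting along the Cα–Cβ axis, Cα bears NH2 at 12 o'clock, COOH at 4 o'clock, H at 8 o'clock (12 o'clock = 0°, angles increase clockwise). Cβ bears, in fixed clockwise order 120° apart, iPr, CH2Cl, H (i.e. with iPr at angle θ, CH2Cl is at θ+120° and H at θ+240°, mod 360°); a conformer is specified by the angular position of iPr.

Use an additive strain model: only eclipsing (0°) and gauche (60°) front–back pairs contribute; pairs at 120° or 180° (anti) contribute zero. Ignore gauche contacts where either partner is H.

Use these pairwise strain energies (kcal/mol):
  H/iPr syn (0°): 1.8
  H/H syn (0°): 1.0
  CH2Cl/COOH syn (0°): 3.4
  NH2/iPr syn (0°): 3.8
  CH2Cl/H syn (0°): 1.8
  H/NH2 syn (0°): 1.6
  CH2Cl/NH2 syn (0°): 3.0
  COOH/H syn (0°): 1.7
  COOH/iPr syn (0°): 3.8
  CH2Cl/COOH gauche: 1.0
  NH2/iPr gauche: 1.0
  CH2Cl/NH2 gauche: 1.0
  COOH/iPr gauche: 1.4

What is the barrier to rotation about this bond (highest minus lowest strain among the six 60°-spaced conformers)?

5.8 kcal/mol

iPr at 0° (eclipsed): NH2–iPr eclipsed, COOH–CH2Cl eclipsed, H–H eclipsed; 3.8 + 3.4 + 1.0 = 8.2 kcal/mol.
iPr at 60° (staggered): NH2–iPr gauche, COOH–iPr gauche, COOH–CH2Cl gauche; 1.0 + 1.4 + 1.0 = 3.4 kcal/mol.
iPr at 120° (eclipsed): NH2–H eclipsed, COOH–iPr eclipsed, H–CH2Cl eclipsed; 1.6 + 3.8 + 1.8 = 7.2 kcal/mol.
iPr at 180° (staggered): NH2–CH2Cl gauche, COOH–iPr gauche; 1.0 + 1.4 = 2.4 kcal/mol.
iPr at 240° (eclipsed): NH2–CH2Cl eclipsed, COOH–H eclipsed, H–iPr eclipsed; 3.0 + 1.7 + 1.8 = 6.5 kcal/mol.
iPr at 300° (staggered): NH2–iPr gauche, NH2–CH2Cl gauche, COOH–CH2Cl gauche; 1.0 + 1.0 + 1.0 = 3.0 kcal/mol.
Max at 0° (8.2 kcal/mol), min at 180° (2.4 kcal/mol); barrier = 5.8 kcal/mol.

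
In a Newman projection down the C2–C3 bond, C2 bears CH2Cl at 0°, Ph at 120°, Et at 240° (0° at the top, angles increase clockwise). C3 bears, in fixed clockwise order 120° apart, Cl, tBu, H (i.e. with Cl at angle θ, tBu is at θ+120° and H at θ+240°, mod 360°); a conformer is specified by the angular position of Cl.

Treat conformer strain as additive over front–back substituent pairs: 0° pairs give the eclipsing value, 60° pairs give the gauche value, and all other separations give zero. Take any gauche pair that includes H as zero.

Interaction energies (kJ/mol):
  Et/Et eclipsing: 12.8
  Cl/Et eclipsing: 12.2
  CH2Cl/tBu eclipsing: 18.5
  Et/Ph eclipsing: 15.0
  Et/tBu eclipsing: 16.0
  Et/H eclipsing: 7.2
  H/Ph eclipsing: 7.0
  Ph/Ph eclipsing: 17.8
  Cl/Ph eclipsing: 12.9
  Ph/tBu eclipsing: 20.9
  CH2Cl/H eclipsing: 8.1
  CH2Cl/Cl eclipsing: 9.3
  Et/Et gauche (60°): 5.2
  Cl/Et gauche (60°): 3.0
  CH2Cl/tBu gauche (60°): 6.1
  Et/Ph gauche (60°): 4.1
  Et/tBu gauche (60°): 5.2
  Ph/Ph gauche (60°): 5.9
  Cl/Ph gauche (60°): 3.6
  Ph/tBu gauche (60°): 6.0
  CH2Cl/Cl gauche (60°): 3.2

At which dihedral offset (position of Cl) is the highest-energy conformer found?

Cl at 0° (eclipsed): CH2Cl–Cl eclipsed, Ph–tBu eclipsed, Et–H eclipsed; 9.3 + 20.9 + 7.2 = 37.4 kJ/mol.
Cl at 60° (staggered): CH2Cl–Cl gauche, Ph–Cl gauche, Ph–tBu gauche, Et–tBu gauche; 3.2 + 3.6 + 6.0 + 5.2 = 18.0 kJ/mol.
Cl at 120° (eclipsed): CH2Cl–H eclipsed, Ph–Cl eclipsed, Et–tBu eclipsed; 8.1 + 12.9 + 16.0 = 37.0 kJ/mol.
Cl at 180° (staggered): CH2Cl–tBu gauche, Ph–Cl gauche, Et–Cl gauche, Et–tBu gauche; 6.1 + 3.6 + 3.0 + 5.2 = 17.9 kJ/mol.
Cl at 240° (eclipsed): CH2Cl–tBu eclipsed, Ph–H eclipsed, Et–Cl eclipsed; 18.5 + 7.0 + 12.2 = 37.7 kJ/mol.
Cl at 300° (staggered): CH2Cl–Cl gauche, CH2Cl–tBu gauche, Ph–tBu gauche, Et–Cl gauche; 3.2 + 6.1 + 6.0 + 3.0 = 18.3 kJ/mol.
The maximum (37.7 kJ/mol) occurs with Cl at 240°.

240°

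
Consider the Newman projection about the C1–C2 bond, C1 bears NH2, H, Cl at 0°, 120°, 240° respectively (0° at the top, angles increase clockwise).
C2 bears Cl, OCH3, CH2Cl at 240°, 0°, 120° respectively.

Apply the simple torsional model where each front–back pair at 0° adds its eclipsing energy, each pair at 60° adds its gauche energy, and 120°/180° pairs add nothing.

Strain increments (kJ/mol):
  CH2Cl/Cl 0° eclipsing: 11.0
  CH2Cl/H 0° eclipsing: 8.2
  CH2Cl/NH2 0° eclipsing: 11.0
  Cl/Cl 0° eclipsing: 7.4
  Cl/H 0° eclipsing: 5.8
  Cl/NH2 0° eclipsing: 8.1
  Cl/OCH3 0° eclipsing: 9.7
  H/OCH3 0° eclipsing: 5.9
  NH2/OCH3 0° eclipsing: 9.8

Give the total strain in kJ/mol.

This conformer (eclipsed): NH2–OCH3 eclipsed, H–CH2Cl eclipsed, Cl–Cl eclipsed; 9.8 + 8.2 + 7.4 = 25.4 kJ/mol.

25.4 kJ/mol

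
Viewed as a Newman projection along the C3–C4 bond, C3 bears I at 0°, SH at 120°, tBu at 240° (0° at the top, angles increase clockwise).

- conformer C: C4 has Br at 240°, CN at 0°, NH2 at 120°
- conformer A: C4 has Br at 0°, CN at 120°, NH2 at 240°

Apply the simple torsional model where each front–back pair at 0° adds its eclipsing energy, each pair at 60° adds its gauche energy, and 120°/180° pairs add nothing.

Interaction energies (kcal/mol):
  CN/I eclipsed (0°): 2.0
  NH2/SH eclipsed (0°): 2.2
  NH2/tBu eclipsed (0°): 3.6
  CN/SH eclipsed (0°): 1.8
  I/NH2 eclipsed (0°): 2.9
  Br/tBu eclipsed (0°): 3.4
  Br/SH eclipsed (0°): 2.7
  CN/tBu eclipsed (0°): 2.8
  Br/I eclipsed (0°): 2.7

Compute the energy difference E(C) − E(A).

-0.5 kcal/mol

C (eclipsed): I–CN eclipsed, SH–NH2 eclipsed, tBu–Br eclipsed; 2.0 + 2.2 + 3.4 = 7.6 kcal/mol.
A (eclipsed): I–Br eclipsed, SH–CN eclipsed, tBu–NH2 eclipsed; 2.7 + 1.8 + 3.6 = 8.1 kcal/mol.
E(C) − E(A) = 7.6 − 8.1 = -0.5 kcal/mol.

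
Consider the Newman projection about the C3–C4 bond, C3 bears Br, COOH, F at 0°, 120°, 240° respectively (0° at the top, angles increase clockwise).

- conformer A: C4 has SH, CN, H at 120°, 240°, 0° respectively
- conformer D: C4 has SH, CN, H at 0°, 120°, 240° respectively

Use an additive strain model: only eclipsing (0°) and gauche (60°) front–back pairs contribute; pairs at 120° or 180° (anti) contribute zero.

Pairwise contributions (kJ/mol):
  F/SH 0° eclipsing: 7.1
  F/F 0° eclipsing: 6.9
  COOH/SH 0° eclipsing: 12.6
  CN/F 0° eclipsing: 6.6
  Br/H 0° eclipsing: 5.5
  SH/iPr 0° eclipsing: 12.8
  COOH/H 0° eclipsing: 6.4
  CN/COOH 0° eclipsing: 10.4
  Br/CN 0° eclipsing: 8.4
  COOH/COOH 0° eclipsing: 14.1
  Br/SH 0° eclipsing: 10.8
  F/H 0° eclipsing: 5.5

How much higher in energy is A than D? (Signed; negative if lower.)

-2.0 kJ/mol

A (eclipsed): Br(0°)/H(0°) eclipsed 5.5; COOH(120°)/SH(120°) eclipsed 12.6; F(240°)/CN(240°) eclipsed 6.6 → 24.7 kJ/mol.
D (eclipsed): Br(0°)/SH(0°) eclipsed 10.8; COOH(120°)/CN(120°) eclipsed 10.4; F(240°)/H(240°) eclipsed 5.5 → 26.7 kJ/mol.
E(A) − E(D) = 24.7 − 26.7 = -2.0 kJ/mol.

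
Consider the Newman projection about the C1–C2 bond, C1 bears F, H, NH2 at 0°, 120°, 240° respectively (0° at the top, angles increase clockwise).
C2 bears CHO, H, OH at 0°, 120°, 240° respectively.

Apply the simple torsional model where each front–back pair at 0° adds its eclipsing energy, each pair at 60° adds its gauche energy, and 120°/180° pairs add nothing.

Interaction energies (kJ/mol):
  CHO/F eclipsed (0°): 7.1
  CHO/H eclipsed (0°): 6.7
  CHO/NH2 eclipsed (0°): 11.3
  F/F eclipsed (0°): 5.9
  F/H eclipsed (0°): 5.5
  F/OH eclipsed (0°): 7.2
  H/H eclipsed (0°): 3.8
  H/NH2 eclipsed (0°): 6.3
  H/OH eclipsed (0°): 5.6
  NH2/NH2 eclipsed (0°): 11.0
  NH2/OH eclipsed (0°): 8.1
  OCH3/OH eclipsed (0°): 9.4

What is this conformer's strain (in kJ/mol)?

This conformer (eclipsed): F(0°)/CHO(0°) eclipsed 7.1; H(120°)/H(120°) eclipsed 3.8; NH2(240°)/OH(240°) eclipsed 8.1 → 19.0 kJ/mol.

19.0 kJ/mol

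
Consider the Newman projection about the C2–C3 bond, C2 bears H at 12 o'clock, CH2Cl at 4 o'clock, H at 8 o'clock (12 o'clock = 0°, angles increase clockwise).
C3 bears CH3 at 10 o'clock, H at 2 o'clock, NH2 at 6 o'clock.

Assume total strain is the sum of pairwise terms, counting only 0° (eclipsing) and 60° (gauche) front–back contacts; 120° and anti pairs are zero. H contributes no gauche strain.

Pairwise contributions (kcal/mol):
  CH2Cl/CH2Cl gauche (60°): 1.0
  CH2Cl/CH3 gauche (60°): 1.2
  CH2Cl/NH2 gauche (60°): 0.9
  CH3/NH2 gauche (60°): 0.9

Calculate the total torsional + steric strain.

0.9 kcal/mol

This conformer is staggered. CH2Cl at 120° is gauche with NH2 at 180° (0.9). Total 0.9 kcal/mol.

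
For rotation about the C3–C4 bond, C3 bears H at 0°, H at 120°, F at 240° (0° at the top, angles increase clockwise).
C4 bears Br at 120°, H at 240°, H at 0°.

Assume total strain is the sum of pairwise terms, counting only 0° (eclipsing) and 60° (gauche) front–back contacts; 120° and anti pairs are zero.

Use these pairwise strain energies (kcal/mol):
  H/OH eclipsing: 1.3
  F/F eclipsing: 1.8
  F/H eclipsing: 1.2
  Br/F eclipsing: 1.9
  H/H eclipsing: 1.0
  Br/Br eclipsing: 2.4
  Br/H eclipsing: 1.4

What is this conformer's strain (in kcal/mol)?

3.6 kcal/mol

This conformer (eclipsed): H(0°)/H(0°) eclipsed 1.0; H(120°)/Br(120°) eclipsed 1.4; F(240°)/H(240°) eclipsed 1.2 → 3.6 kcal/mol.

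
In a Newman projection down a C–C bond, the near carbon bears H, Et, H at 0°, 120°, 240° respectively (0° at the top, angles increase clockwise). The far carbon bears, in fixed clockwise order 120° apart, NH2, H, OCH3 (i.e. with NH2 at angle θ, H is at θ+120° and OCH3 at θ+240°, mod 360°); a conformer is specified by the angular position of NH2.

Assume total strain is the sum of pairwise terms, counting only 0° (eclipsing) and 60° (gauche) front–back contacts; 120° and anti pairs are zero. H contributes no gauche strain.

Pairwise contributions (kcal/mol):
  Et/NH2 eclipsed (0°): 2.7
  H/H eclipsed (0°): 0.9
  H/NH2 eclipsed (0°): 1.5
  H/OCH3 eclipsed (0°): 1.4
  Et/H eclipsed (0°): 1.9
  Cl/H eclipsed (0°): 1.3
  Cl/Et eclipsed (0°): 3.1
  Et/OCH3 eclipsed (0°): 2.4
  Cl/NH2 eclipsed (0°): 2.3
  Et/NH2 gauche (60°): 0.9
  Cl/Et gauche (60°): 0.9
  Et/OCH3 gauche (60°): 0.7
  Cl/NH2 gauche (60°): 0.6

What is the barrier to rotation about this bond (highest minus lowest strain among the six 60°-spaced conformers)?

NH2 at 0° (eclipsed): H–NH2 eclipsed, Et–H eclipsed, H–OCH3 eclipsed; 1.5 + 1.9 + 1.4 = 4.8 kcal/mol.
NH2 at 60° (staggered): Et–NH2 gauche; 0.9 = 0.9 kcal/mol.
NH2 at 120° (eclipsed): H–OCH3 eclipsed, Et–NH2 eclipsed, H–H eclipsed; 1.4 + 2.7 + 0.9 = 5.0 kcal/mol.
NH2 at 180° (staggered): Et–NH2 gauche, Et–OCH3 gauche; 0.9 + 0.7 = 1.6 kcal/mol.
NH2 at 240° (eclipsed): H–H eclipsed, Et–OCH3 eclipsed, H–NH2 eclipsed; 0.9 + 2.4 + 1.5 = 4.8 kcal/mol.
NH2 at 300° (staggered): Et–OCH3 gauche; 0.7 = 0.7 kcal/mol.
Max at 120° (5.0 kcal/mol), min at 300° (0.7 kcal/mol); barrier = 4.3 kcal/mol.

4.3 kcal/mol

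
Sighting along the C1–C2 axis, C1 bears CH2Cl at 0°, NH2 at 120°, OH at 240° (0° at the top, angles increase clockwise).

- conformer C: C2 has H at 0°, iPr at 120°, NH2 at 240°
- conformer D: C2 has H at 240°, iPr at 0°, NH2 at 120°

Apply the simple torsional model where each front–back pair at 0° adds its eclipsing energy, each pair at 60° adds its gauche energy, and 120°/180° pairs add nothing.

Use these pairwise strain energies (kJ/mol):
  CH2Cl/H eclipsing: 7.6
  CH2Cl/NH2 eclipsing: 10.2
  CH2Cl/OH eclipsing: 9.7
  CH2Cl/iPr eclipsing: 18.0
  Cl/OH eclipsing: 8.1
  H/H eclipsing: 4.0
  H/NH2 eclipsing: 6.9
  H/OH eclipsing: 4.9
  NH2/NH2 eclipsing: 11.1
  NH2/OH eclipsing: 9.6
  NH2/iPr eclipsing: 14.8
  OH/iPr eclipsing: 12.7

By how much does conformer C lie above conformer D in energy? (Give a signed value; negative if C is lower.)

-2.0 kJ/mol

C (eclipsed): CH2Cl–H eclipsed, NH2–iPr eclipsed, OH–NH2 eclipsed; 7.6 + 14.8 + 9.6 = 32.0 kJ/mol.
D (eclipsed): CH2Cl–iPr eclipsed, NH2–NH2 eclipsed, OH–H eclipsed; 18.0 + 11.1 + 4.9 = 34.0 kJ/mol.
E(C) − E(D) = 32.0 − 34.0 = -2.0 kJ/mol.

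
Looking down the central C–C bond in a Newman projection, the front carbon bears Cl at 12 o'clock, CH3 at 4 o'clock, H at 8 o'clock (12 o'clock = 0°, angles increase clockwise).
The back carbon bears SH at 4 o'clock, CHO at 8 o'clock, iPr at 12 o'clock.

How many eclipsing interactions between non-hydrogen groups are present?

Non-H eclipsing pairs: Cl(0°)/iPr(0°); CH3(120°)/SH(120°) — 2 interactions.

2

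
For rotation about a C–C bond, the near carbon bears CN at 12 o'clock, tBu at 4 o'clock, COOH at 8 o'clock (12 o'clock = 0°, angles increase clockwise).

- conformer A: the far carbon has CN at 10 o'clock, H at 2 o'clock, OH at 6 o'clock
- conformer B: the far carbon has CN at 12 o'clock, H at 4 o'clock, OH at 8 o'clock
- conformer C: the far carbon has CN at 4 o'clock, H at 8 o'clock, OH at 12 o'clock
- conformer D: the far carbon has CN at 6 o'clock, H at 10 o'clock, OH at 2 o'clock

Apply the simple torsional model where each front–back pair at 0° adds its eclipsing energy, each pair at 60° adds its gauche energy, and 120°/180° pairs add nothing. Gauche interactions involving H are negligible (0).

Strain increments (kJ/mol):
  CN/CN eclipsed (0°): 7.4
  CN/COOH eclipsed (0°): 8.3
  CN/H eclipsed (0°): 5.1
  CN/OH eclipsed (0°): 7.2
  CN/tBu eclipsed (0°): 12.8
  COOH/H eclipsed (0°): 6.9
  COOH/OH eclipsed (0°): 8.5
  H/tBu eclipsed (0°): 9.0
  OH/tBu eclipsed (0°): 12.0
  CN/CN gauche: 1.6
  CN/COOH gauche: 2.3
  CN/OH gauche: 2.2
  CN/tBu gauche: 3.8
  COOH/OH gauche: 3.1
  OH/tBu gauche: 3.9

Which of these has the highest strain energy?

A (staggered): CN–CN gauche, tBu–OH gauche, COOH–CN gauche, COOH–OH gauche; 1.6 + 3.9 + 2.3 + 3.1 = 10.9 kJ/mol.
B (eclipsed): CN–CN eclipsed, tBu–H eclipsed, COOH–OH eclipsed; 7.4 + 9.0 + 8.5 = 24.9 kJ/mol.
C (eclipsed): CN–OH eclipsed, tBu–CN eclipsed, COOH–H eclipsed; 7.2 + 12.8 + 6.9 = 26.9 kJ/mol.
D (staggered): CN–OH gauche, tBu–CN gauche, tBu–OH gauche, COOH–CN gauche; 2.2 + 3.8 + 3.9 + 2.3 = 12.2 kJ/mol.
C has the highest total (26.9 kJ/mol).

C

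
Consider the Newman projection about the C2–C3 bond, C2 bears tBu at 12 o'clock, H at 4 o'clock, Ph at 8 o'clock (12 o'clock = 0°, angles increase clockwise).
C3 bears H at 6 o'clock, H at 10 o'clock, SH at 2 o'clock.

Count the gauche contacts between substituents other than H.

Non-H gauche pairs: tBu(0°)/SH(60°) — 1 interaction.

1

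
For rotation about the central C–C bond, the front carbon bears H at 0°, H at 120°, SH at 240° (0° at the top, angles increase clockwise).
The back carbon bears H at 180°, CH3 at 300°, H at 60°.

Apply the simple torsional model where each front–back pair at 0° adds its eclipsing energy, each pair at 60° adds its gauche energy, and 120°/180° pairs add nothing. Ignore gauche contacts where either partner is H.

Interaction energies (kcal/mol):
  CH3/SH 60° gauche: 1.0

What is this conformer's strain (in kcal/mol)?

1.0 kcal/mol

This conformer (staggered): SH–CH3 gauche; 1.0 = 1.0 kcal/mol.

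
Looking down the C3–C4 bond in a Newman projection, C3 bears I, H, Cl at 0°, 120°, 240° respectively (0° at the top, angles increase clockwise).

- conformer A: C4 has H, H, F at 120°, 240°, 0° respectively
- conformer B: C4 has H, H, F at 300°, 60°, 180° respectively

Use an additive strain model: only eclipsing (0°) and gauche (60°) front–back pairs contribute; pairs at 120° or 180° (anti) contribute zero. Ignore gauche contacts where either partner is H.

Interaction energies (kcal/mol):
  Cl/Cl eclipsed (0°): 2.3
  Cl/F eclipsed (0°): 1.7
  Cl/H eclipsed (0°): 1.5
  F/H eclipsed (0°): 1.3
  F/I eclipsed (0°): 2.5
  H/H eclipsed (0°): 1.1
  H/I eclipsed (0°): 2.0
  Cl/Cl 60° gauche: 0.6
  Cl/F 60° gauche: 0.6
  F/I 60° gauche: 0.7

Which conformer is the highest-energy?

A (eclipsed): I(0°)/F(0°) eclipsed 2.5; H(120°)/H(120°) eclipsed 1.1; Cl(240°)/H(240°) eclipsed 1.5 → 5.1 kcal/mol.
B (staggered): Cl(240°)/F(180°) gauche 0.6 → 0.6 kcal/mol.
A has the highest total (5.1 kcal/mol).

A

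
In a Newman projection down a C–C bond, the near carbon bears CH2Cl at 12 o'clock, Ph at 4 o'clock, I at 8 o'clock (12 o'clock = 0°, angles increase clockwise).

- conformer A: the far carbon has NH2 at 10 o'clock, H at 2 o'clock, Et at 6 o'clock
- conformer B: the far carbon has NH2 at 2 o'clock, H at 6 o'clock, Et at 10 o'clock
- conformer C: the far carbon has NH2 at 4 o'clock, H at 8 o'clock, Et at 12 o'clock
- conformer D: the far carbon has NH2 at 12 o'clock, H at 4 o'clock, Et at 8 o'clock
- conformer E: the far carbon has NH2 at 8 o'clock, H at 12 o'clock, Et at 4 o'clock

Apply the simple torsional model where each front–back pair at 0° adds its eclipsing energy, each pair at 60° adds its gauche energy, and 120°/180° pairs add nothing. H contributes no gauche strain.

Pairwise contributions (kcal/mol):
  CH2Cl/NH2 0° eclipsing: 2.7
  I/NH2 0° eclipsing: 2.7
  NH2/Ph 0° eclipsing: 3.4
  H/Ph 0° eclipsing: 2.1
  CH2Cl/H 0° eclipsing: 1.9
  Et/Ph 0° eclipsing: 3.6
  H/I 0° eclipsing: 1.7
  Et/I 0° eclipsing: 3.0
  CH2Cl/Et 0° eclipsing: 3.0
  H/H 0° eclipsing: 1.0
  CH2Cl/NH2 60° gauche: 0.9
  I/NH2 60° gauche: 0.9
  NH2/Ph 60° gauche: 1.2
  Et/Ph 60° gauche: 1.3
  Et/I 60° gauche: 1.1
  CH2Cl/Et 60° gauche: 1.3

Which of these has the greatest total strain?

A (staggered): CH2Cl–NH2 gauche, Ph–Et gauche, I–NH2 gauche, I–Et gauche; 0.9 + 1.3 + 0.9 + 1.1 = 4.2 kcal/mol.
B (staggered): CH2Cl–NH2 gauche, CH2Cl–Et gauche, Ph–NH2 gauche, I–Et gauche; 0.9 + 1.3 + 1.2 + 1.1 = 4.5 kcal/mol.
C (eclipsed): CH2Cl–Et eclipsed, Ph–NH2 eclipsed, I–H eclipsed; 3.0 + 3.4 + 1.7 = 8.1 kcal/mol.
D (eclipsed): CH2Cl–NH2 eclipsed, Ph–H eclipsed, I–Et eclipsed; 2.7 + 2.1 + 3.0 = 7.8 kcal/mol.
E (eclipsed): CH2Cl–H eclipsed, Ph–Et eclipsed, I–NH2 eclipsed; 1.9 + 3.6 + 2.7 = 8.2 kcal/mol.
E has the highest total (8.2 kcal/mol).

E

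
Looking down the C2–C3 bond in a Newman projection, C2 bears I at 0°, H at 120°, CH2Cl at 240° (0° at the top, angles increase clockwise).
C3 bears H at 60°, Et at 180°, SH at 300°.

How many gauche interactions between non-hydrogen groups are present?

3

Non-H gauche pairs: I(0°)/SH(300°); CH2Cl(240°)/Et(180°); CH2Cl(240°)/SH(300°) — 3 interactions.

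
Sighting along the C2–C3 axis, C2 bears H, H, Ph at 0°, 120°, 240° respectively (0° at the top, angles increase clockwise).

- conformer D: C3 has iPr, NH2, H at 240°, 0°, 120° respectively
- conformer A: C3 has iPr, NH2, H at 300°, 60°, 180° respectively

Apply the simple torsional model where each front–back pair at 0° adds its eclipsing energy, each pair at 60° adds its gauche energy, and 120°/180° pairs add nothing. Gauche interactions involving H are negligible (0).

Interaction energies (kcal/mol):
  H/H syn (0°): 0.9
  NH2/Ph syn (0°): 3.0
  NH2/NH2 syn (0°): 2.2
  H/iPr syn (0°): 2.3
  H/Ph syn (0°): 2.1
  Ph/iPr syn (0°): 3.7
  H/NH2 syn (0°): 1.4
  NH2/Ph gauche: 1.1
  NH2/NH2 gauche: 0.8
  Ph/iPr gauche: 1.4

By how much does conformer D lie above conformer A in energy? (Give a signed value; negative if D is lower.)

D is eclipsed. H at 0° is eclipsed with NH2 at 0° (1.4); H at 120° is eclipsed with H at 120° (0.9); Ph at 240° is eclipsed with iPr at 240° (3.7). Total 6.0 kcal/mol.
A is staggered. Ph at 240° is gauche with iPr at 300° (1.4). Total 1.4 kcal/mol.
E(D) − E(A) = 6.0 − 1.4 = +4.6 kcal/mol.

+4.6 kcal/mol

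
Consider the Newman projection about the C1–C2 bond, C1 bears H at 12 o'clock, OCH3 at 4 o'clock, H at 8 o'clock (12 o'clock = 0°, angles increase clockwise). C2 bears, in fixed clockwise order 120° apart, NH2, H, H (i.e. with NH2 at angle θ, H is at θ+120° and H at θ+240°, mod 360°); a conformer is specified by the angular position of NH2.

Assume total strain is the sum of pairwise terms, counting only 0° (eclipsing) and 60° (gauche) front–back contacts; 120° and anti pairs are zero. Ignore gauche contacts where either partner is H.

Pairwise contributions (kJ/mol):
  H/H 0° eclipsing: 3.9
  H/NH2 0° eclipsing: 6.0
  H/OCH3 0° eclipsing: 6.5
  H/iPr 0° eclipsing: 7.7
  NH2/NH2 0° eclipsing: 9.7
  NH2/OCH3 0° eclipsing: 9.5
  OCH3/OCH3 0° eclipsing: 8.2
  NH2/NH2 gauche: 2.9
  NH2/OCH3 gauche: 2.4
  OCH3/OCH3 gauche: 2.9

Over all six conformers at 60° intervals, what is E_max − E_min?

NH2 at 0° (eclipsed): H–NH2 eclipsed, OCH3–H eclipsed, H–H eclipsed; 6.0 + 6.5 + 3.9 = 16.4 kJ/mol.
NH2 at 60° (staggered): OCH3–NH2 gauche; 2.4 = 2.4 kJ/mol.
NH2 at 120° (eclipsed): H–H eclipsed, OCH3–NH2 eclipsed, H–H eclipsed; 3.9 + 9.5 + 3.9 = 17.3 kJ/mol.
NH2 at 180° (staggered): OCH3–NH2 gauche; 2.4 = 2.4 kJ/mol.
NH2 at 240° (eclipsed): H–H eclipsed, OCH3–H eclipsed, H–NH2 eclipsed; 3.9 + 6.5 + 6.0 = 16.4 kJ/mol.
NH2 at 300° (staggered): no non-H gauche contacts → 0.0 kJ/mol.
Max at 120° (17.3 kJ/mol), min at 300° (0.0 kJ/mol); barrier = 17.3 kJ/mol.

17.3 kJ/mol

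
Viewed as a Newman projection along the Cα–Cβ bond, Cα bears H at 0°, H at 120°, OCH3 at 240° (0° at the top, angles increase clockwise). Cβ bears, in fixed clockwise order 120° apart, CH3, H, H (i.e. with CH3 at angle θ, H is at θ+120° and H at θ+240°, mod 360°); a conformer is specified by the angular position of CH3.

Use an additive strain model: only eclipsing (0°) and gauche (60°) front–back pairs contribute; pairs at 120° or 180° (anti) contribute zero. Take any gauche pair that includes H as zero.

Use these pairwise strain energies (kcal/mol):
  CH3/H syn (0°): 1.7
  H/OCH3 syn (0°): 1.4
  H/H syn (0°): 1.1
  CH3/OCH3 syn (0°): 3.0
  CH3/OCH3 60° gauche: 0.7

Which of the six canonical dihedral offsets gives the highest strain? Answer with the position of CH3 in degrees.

240°

CH3 at 0° (eclipsed): H(0°)/CH3(0°) eclipsed 1.7; H(120°)/H(120°) eclipsed 1.1; OCH3(240°)/H(240°) eclipsed 1.4 → 4.2 kcal/mol.
CH3 at 60° (staggered): no non-H gauche contacts → 0.0 kcal/mol.
CH3 at 120° (eclipsed): H(0°)/H(0°) eclipsed 1.1; H(120°)/CH3(120°) eclipsed 1.7; OCH3(240°)/H(240°) eclipsed 1.4 → 4.2 kcal/mol.
CH3 at 180° (staggered): OCH3(240°)/CH3(180°) gauche 0.7 → 0.7 kcal/mol.
CH3 at 240° (eclipsed): H(0°)/H(0°) eclipsed 1.1; H(120°)/H(120°) eclipsed 1.1; OCH3(240°)/CH3(240°) eclipsed 3.0 → 5.2 kcal/mol.
CH3 at 300° (staggered): OCH3(240°)/CH3(300°) gauche 0.7 → 0.7 kcal/mol.
The maximum (5.2 kcal/mol) occurs with CH3 at 240°.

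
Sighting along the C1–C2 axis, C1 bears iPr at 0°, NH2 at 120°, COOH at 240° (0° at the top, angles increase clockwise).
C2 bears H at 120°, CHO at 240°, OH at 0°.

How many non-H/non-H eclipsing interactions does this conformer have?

Non-H eclipsing pairs: iPr(0°)/OH(0°); COOH(240°)/CHO(240°) — 2 interactions.

2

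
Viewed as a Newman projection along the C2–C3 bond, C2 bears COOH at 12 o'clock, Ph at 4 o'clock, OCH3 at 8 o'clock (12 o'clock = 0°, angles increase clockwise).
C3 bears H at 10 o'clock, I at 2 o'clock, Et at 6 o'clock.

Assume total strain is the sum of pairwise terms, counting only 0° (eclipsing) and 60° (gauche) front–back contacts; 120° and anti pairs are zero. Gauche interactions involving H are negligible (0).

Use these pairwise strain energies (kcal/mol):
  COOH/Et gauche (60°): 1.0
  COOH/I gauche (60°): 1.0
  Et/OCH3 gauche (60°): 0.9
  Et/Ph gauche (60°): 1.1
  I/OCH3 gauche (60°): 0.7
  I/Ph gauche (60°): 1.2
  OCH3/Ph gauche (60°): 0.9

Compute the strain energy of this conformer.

4.2 kcal/mol

This conformer (staggered): COOH(0°)/I(60°) gauche 1.0; Ph(120°)/I(60°) gauche 1.2; Ph(120°)/Et(180°) gauche 1.1; OCH3(240°)/Et(180°) gauche 0.9 → 4.2 kcal/mol.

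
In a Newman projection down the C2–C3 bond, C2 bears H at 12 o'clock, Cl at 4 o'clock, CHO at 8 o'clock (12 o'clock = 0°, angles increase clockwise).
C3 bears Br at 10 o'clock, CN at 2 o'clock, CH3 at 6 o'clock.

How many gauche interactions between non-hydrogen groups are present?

4

Non-H gauche pairs: Cl(120°)/CN(60°); Cl(120°)/CH3(180°); CHO(240°)/Br(300°); CHO(240°)/CH3(180°) — 4 interactions.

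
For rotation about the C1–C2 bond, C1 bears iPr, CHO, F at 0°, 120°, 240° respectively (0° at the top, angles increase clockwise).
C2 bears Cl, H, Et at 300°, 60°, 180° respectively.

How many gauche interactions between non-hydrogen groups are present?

4

Non-H gauche pairs: iPr(0°)/Cl(300°); CHO(120°)/Et(180°); F(240°)/Cl(300°); F(240°)/Et(180°) — 4 interactions.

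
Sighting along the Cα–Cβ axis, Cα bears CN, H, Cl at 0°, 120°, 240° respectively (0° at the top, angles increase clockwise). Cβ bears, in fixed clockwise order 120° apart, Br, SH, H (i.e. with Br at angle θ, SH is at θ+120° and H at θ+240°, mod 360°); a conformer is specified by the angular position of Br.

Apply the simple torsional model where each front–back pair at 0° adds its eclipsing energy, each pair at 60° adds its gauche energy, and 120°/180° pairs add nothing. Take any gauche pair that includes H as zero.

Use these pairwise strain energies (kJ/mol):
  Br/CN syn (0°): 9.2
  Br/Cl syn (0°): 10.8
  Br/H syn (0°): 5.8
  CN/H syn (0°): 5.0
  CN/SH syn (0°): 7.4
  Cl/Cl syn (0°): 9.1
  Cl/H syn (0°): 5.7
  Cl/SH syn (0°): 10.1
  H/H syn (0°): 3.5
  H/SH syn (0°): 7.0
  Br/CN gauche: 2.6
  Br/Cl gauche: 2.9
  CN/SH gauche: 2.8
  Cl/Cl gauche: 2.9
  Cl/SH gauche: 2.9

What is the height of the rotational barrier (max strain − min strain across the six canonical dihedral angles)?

Br at 0° (eclipsed): CN–Br eclipsed, H–SH eclipsed, Cl–H eclipsed; 9.2 + 7.0 + 5.7 = 21.9 kJ/mol.
Br at 60° (staggered): CN–Br gauche, Cl–SH gauche; 2.6 + 2.9 = 5.5 kJ/mol.
Br at 120° (eclipsed): CN–H eclipsed, H–Br eclipsed, Cl–SH eclipsed; 5.0 + 5.8 + 10.1 = 20.9 kJ/mol.
Br at 180° (staggered): CN–SH gauche, Cl–Br gauche, Cl–SH gauche; 2.8 + 2.9 + 2.9 = 8.6 kJ/mol.
Br at 240° (eclipsed): CN–SH eclipsed, H–H eclipsed, Cl–Br eclipsed; 7.4 + 3.5 + 10.8 = 21.7 kJ/mol.
Br at 300° (staggered): CN–Br gauche, CN–SH gauche, Cl–Br gauche; 2.6 + 2.8 + 2.9 = 8.3 kJ/mol.
Max at 0° (21.9 kJ/mol), min at 60° (5.5 kJ/mol); barrier = 16.4 kJ/mol.

16.4 kJ/mol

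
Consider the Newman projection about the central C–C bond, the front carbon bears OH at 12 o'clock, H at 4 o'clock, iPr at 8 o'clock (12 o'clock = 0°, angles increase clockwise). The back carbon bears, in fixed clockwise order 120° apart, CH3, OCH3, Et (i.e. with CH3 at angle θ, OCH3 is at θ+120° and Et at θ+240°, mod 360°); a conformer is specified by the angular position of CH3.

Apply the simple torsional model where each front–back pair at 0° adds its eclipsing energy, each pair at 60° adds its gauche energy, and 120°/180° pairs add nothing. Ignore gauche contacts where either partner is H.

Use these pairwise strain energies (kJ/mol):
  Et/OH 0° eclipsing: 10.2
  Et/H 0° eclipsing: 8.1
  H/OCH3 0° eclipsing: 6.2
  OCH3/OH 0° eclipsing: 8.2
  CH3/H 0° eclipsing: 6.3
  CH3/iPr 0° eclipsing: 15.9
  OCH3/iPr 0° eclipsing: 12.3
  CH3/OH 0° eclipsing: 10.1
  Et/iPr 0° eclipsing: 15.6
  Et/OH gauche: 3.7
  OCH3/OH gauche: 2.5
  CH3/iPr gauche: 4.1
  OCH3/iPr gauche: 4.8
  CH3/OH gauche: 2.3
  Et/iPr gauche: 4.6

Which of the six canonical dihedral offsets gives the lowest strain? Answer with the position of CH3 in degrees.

CH3 at 0° (eclipsed): OH(0°)/CH3(0°) eclipsed 10.1; H(120°)/OCH3(120°) eclipsed 6.2; iPr(240°)/Et(240°) eclipsed 15.6 → 31.9 kJ/mol.
CH3 at 60° (staggered): OH(0°)/CH3(60°) gauche 2.3; OH(0°)/Et(300°) gauche 3.7; iPr(240°)/OCH3(180°) gauche 4.8; iPr(240°)/Et(300°) gauche 4.6 → 15.4 kJ/mol.
CH3 at 120° (eclipsed): OH(0°)/Et(0°) eclipsed 10.2; H(120°)/CH3(120°) eclipsed 6.3; iPr(240°)/OCH3(240°) eclipsed 12.3 → 28.8 kJ/mol.
CH3 at 180° (staggered): OH(0°)/OCH3(300°) gauche 2.5; OH(0°)/Et(60°) gauche 3.7; iPr(240°)/CH3(180°) gauche 4.1; iPr(240°)/OCH3(300°) gauche 4.8 → 15.1 kJ/mol.
CH3 at 240° (eclipsed): OH(0°)/OCH3(0°) eclipsed 8.2; H(120°)/Et(120°) eclipsed 8.1; iPr(240°)/CH3(240°) eclipsed 15.9 → 32.2 kJ/mol.
CH3 at 300° (staggered): OH(0°)/CH3(300°) gauche 2.3; OH(0°)/OCH3(60°) gauche 2.5; iPr(240°)/CH3(300°) gauche 4.1; iPr(240°)/Et(180°) gauche 4.6 → 13.5 kJ/mol.
The minimum (13.5 kJ/mol) occurs with CH3 at 300°.

300°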